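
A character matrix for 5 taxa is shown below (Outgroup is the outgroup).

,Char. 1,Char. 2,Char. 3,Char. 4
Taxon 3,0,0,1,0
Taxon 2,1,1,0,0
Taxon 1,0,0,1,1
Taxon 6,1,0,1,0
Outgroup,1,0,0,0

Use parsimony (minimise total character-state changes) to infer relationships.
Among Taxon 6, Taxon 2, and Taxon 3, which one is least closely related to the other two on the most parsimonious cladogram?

Character polarity is set by the outgroup: the derived state is whichever differs from the outgroup's state, so for Char. 1 the derived state is '0', and for the remaining characters it is '1'.
Only Taxon 1 and Taxon 3 show the derived state '0' for Char. 1, supporting them as a clade.
Char. 2 (derived state '1') is unique to Taxon 2 (autapomorphy; uninformative for grouping).
Only Taxon 1, Taxon 3, and Taxon 6 show the derived state '1' for Char. 3, supporting them as a clade.
Char. 4: derived state '1' in Taxon 1 only — an autapomorphy, so it tells us nothing about relationships among taxa.
Most parsimonious ingroup topology: (Taxon 2,((Taxon 3,Taxon 1),Taxon 6)).
Taxon 6 and Taxon 3 share a more recent common ancestor with each other than either does with Taxon 2, so Taxon 2 is the least closely related of the three.

Taxon 2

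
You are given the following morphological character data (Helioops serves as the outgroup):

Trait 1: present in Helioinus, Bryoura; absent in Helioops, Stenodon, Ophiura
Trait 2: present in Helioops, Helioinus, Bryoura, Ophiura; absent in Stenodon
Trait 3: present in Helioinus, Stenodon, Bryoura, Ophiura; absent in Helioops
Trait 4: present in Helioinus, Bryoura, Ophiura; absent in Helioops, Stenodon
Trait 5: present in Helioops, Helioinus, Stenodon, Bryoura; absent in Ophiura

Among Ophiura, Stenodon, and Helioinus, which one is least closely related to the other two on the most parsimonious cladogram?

Character polarity is set by the outgroup: the derived state is whichever differs from the outgroup's state, so for Trait 2, Trait 5 the derived state is 'absent', and for the remaining characters it is 'present'.
Only Bryoura and Helioinus show the derived state 'present' for Trait 1, supporting them as a clade.
Trait 2: derived state 'absent' in Stenodon only — an autapomorphy, so it tells us nothing about relationships among taxa.
All ingroup taxa share the derived state 'present' for Trait 3; it defines the ingroup but does not resolve relationships within it.
Trait 4: derived state 'present' in Bryoura, Helioinus, and Ophiura only — synapomorphy for {Bryoura, Helioinus, Ophiura}.
Trait 5: derived state 'absent' in Ophiura only — an autapomorphy, so it tells us nothing about relationships among taxa.
Most parsimonious ingroup topology: (((Helioinus,Bryoura),Ophiura),Stenodon).
Ophiura and Helioinus share a more recent common ancestor with each other than either does with Stenodon, so Stenodon is the least closely related of the three.

Stenodon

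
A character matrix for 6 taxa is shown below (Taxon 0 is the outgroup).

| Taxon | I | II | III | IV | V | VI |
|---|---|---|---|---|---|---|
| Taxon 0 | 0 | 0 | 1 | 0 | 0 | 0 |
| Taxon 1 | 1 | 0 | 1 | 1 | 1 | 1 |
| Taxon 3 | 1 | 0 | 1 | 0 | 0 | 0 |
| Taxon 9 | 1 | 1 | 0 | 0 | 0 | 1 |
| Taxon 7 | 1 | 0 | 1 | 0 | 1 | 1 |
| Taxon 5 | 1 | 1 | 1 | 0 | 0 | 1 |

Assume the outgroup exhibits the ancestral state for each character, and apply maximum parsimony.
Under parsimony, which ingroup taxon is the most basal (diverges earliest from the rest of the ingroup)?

Character polarity is set by the outgroup: the derived state is whichever differs from the outgroup's state, so for III the derived state is '0', and for the remaining characters it is '1'.
All ingroup taxa share the derived state '1' for I; it defines the ingroup but does not resolve relationships within it.
II: derived state '1' in Taxon 5 and Taxon 9 only — synapomorphy for {Taxon 5, Taxon 9}.
III (derived state '0') is unique to Taxon 9 (autapomorphy; uninformative for grouping).
IV (derived state '1') is unique to Taxon 1 (autapomorphy; uninformative for grouping).
Only Taxon 1 and Taxon 7 show the derived state '1' for V, supporting them as a clade.
Only Taxon 1, Taxon 5, Taxon 7, and Taxon 9 show the derived state '1' for VI, supporting them as a clade.
Most parsimonious ingroup topology: (((Taxon 1,Taxon 7),(Taxon 9,Taxon 5)),Taxon 3).
Taxon 3 is sister to the clade containing all other ingroup taxa, so it is the earliest-diverging (most basal) ingroup lineage.

Taxon 3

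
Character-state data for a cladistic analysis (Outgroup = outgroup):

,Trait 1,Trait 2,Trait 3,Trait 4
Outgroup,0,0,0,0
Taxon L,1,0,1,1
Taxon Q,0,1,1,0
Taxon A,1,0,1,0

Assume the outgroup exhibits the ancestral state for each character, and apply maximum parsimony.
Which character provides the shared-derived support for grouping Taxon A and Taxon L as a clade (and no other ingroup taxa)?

Trait 1

The outgroup has state '0' for every character, so '1' is the derived state throughout.
Only Taxon A and Taxon L show the derived state '1' for Trait 1, supporting them as a clade.
Trait 2 (derived state '1') is unique to Taxon Q (autapomorphy; uninformative for grouping).
Trait 3 (derived state '1') is shared by all ingroup taxa — unites the whole ingroup.
Trait 4: derived state '1' in Taxon L only — an autapomorphy, so it tells us nothing about relationships among taxa.
Most parsimonious ingroup topology: ((Taxon L,Taxon A),Taxon Q).
The clade {Taxon A, Taxon L} is supported by Trait 1: its derived state '1' occurs in exactly those taxa and in no other taxon (including the outgroup).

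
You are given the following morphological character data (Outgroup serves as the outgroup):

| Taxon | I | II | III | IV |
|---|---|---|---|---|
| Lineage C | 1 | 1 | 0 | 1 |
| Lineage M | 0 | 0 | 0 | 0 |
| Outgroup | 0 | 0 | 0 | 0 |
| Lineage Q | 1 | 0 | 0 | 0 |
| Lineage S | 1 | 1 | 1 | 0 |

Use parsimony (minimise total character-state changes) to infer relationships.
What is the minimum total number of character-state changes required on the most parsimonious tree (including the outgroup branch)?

4

The outgroup has state '0' for every character, so '1' is the derived state throughout.
Only Lineage C, Lineage Q, and Lineage S show the derived state '1' for I, supporting them as a clade.
II (derived state '1') is shared by Lineage C and Lineage S — a synapomorphy uniting that clade.
III: derived state '1' in Lineage S only — an autapomorphy, so it tells us nothing about relationships among taxa.
IV (derived state '1') is unique to Lineage C (autapomorphy; uninformative for grouping).
Most parsimonious ingroup topology: (((Lineage C,Lineage S),Lineage Q),Lineage M).
Changes per character on this tree: I: 1; II: 1; III: 1; IV: 1.
Total = 4.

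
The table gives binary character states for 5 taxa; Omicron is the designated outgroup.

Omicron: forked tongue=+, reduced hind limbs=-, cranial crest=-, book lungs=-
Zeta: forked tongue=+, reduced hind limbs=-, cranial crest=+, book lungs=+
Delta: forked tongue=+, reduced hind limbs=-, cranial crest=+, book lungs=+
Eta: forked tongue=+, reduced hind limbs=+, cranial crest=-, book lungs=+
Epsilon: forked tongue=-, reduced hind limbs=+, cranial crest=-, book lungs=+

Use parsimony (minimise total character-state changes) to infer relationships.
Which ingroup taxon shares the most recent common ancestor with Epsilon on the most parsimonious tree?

Eta

Character polarity is set by the outgroup: the derived state is whichever differs from the outgroup's state, so for forked tongue the derived state is '-', and for the remaining characters it is '+'.
forked tongue (derived state '-') is unique to Epsilon (autapomorphy; uninformative for grouping).
Only Epsilon and Eta show the derived state '+' for reduced hind limbs, supporting them as a clade.
cranial crest: derived state '+' in Delta and Zeta only — synapomorphy for {Delta, Zeta}.
book lungs (derived state '+') is shared by all ingroup taxa — unites the whole ingroup.
Most parsimonious ingroup topology: ((Zeta,Delta),(Eta,Epsilon)).
Epsilon and Eta form a cherry on this tree, so they are sister taxa.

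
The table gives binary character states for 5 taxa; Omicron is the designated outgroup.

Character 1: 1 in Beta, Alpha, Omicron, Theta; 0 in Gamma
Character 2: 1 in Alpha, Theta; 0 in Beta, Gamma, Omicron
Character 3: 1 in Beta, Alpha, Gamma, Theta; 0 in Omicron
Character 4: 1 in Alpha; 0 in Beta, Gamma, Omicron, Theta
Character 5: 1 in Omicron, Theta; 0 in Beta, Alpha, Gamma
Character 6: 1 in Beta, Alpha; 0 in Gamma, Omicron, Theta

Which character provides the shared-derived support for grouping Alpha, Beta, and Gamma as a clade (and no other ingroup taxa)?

Character polarity is set by the outgroup: the derived state is whichever differs from the outgroup's state, so for Character 1, Character 5 the derived state is '0', and for the remaining characters it is '1'.
Character 1 (derived state '0') is unique to Gamma (autapomorphy; uninformative for grouping).
Character 2 groups Alpha and Theta, which is incompatible with the clades supported by the remaining characters; treating it as convergent (homoplasy) costs fewer steps than any alternative tree.
Character 3 (derived state '1') is shared by all ingroup taxa — unites the whole ingroup.
Character 4: derived state '1' in Alpha only — an autapomorphy, so it tells us nothing about relationships among taxa.
Only Alpha, Beta, and Gamma show the derived state '0' for Character 5, supporting them as a clade.
Only Alpha and Beta show the derived state '1' for Character 6, supporting them as a clade.
Most parsimonious ingroup topology: ((Gamma,(Alpha,Beta)),Theta).
The clade {Alpha, Beta, Gamma} is supported by Character 5: its derived state '0' occurs in exactly those taxa and in no other taxon (including the outgroup).

Character 5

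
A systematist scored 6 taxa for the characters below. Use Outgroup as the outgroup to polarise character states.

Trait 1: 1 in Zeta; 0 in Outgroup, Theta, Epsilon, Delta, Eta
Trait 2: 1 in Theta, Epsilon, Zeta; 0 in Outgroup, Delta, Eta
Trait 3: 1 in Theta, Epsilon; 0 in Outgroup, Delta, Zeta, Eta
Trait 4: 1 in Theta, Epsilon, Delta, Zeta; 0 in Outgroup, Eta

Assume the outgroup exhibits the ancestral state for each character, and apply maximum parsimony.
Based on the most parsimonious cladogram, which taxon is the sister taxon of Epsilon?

The outgroup has state '0' for every character, so '1' is the derived state throughout.
Trait 1 (derived state '1') is unique to Zeta (autapomorphy; uninformative for grouping).
Trait 2: derived state '1' in Epsilon, Theta, and Zeta only — synapomorphy for {Epsilon, Theta, Zeta}.
Trait 3: derived state '1' in Epsilon and Theta only — synapomorphy for {Epsilon, Theta}.
Only Delta, Epsilon, Theta, and Zeta show the derived state '1' for Trait 4, supporting them as a clade.
Most parsimonious ingroup topology: ((((Theta,Epsilon),Zeta),Delta),Eta).
Epsilon and Theta form a cherry on this tree, so they are sister taxa.

Theta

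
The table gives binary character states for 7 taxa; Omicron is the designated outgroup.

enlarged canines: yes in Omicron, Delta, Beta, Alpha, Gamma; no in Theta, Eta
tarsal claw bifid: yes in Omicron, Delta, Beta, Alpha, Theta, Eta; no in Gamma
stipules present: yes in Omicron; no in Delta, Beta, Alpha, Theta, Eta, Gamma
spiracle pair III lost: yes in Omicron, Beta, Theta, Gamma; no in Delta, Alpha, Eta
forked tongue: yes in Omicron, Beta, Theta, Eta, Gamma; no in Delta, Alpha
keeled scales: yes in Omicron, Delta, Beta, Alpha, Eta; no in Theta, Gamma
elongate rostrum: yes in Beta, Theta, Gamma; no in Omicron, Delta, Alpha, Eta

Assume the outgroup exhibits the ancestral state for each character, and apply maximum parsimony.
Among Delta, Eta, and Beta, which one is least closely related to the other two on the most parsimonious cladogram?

Beta

Character polarity is set by the outgroup: the derived state is whichever differs from the outgroup's state, so for enlarged canines, tarsal claw bifid, stipules present, spiracle pair III lost, forked tongue, keeled scales the derived state is 'no', and for the remaining characters it is 'yes'.
enlarged canines (state 'no') occurs in Eta and Theta but conflicts with the nesting implied by the other characters — most parsimoniously interpreted as homoplasy.
tarsal claw bifid: derived state 'no' in Gamma only — an autapomorphy, so it tells us nothing about relationships among taxa.
All ingroup taxa share the derived state 'no' for stipules present; it defines the ingroup but does not resolve relationships within it.
Only Alpha, Delta, and Eta show the derived state 'no' for spiracle pair III lost, supporting them as a clade.
Only Alpha and Delta show the derived state 'no' for forked tongue, supporting them as a clade.
keeled scales: derived state 'no' in Gamma and Theta only — synapomorphy for {Gamma, Theta}.
Only Beta, Gamma, and Theta show the derived state 'yes' for elongate rostrum, supporting them as a clade.
Most parsimonious ingroup topology: (((Gamma,Theta),Beta),(Eta,(Alpha,Delta))).
Eta and Delta share a more recent common ancestor with each other than either does with Beta, so Beta is the least closely related of the three.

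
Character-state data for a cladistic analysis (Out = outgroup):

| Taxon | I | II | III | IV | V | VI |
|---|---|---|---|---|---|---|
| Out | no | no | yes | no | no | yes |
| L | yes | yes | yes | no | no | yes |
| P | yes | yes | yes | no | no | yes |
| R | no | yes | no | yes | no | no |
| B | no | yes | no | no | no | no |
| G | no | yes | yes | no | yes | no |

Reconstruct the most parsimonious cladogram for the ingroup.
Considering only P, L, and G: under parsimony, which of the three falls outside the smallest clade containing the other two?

Character polarity is set by the outgroup: the derived state is whichever differs from the outgroup's state, so for III, VI the derived state is 'no', and for the remaining characters it is 'yes'.
Only L and P show the derived state 'yes' for I, supporting them as a clade.
II (derived state 'yes') is shared by all ingroup taxa — unites the whole ingroup.
III (derived state 'no') is shared by B and R — a synapomorphy uniting that clade.
IV (derived state 'yes') is unique to R (autapomorphy; uninformative for grouping).
V (derived state 'yes') is unique to G (autapomorphy; uninformative for grouping).
VI: derived state 'no' in B, G, and R only — synapomorphy for {B, G, R}.
Most parsimonious ingroup topology: ((L,P),((R,B),G)).
P and L share a more recent common ancestor with each other than either does with G, so G is the least closely related of the three.

G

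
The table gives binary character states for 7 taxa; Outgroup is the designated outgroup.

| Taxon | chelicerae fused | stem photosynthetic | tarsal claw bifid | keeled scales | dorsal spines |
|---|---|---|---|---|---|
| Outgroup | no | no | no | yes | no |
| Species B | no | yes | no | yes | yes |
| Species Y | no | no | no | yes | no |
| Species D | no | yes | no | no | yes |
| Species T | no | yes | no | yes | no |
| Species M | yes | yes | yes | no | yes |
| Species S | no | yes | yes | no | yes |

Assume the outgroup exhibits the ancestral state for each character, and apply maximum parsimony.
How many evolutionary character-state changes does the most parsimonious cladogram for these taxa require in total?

5

Character polarity is set by the outgroup: the derived state is whichever differs from the outgroup's state, so for keeled scales the derived state is 'no', and for the remaining characters it is 'yes'.
chelicerae fused (derived state 'yes') is unique to Species M (autapomorphy; uninformative for grouping).
stem photosynthetic (derived state 'yes') is shared by Species B, Species D, Species M, Species S, and Species T — a synapomorphy uniting that clade.
Only Species M and Species S show the derived state 'yes' for tarsal claw bifid, supporting them as a clade.
keeled scales: derived state 'no' in Species D, Species M, and Species S only — synapomorphy for {Species D, Species M, Species S}.
dorsal spines (derived state 'yes') is shared by Species B, Species D, Species M, and Species S — a synapomorphy uniting that clade.
Most parsimonious ingroup topology: (((Species B,(Species D,(Species M,Species S))),Species T),Species Y).
Changes per character on this tree: chelicerae fused: 1; stem photosynthetic: 1; tarsal claw bifid: 1; keeled scales: 1; dorsal spines: 1.
Total = 5.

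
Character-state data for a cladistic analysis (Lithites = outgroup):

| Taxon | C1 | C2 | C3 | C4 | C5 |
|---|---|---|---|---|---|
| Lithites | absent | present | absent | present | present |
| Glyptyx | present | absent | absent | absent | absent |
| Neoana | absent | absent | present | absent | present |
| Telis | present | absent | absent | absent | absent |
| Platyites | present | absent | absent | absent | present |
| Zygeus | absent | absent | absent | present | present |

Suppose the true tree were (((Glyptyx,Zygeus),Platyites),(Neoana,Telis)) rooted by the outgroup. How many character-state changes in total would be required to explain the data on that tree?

9

Map each character onto (((Glyptyx,Zygeus),Platyites),(Neoana,Telis)) (rooted by Lithites) and count the minimum state changes it requires (Fitch parsimony):
C1: 3; C2: 1; C3: 1; C4: 2; C5: 2.
Total tree length = 9.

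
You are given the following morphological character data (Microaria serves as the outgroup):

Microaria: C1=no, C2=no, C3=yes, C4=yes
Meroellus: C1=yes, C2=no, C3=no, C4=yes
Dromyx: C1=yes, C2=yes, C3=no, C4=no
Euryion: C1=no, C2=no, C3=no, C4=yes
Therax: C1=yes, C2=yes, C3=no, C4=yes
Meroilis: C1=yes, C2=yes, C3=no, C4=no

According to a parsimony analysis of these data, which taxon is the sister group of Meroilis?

Character polarity is set by the outgroup: the derived state is whichever differs from the outgroup's state, so for C3, C4 the derived state is 'no', and for the remaining characters it is 'yes'.
Only Dromyx, Meroellus, Meroilis, and Therax show the derived state 'yes' for C1, supporting them as a clade.
C2 (derived state 'yes') is shared by Dromyx, Meroilis, and Therax — a synapomorphy uniting that clade.
All ingroup taxa share the derived state 'no' for C3; it defines the ingroup but does not resolve relationships within it.
C4: derived state 'no' in Dromyx and Meroilis only — synapomorphy for {Dromyx, Meroilis}.
Most parsimonious ingroup topology: ((Meroellus,((Dromyx,Meroilis),Therax)),Euryion).
Meroilis and Dromyx form a cherry on this tree, so they are sister taxa.

Dromyx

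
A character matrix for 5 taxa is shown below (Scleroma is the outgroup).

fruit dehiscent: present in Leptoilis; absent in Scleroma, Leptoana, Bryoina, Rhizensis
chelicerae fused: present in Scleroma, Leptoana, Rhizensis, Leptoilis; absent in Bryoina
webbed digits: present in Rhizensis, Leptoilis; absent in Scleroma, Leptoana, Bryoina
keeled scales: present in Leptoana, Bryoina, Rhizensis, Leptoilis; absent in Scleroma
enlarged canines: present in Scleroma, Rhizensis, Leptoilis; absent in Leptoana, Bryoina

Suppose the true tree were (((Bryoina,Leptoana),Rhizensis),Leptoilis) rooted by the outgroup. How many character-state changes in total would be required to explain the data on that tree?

Map each character onto (((Bryoina,Leptoana),Rhizensis),Leptoilis) (rooted by Scleroma) and count the minimum state changes it requires (Fitch parsimony):
fruit dehiscent: 1; chelicerae fused: 1; webbed digits: 2; keeled scales: 1; enlarged canines: 1.
Total tree length = 6.

6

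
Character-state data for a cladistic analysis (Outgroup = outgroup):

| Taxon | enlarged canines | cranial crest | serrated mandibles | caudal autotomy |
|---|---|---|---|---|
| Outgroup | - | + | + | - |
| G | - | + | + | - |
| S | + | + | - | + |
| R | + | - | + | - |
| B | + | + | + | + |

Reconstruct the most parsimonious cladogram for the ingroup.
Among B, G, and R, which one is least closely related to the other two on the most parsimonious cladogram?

Character polarity is set by the outgroup: the derived state is whichever differs from the outgroup's state, so for cranial crest, serrated mandibles the derived state is '-', and for the remaining characters it is '+'.
enlarged canines (derived state '+') is shared by B, R, and S — a synapomorphy uniting that clade.
cranial crest: derived state '-' in R only — an autapomorphy, so it tells us nothing about relationships among taxa.
serrated mandibles (derived state '-') is unique to S (autapomorphy; uninformative for grouping).
caudal autotomy: derived state '+' in B and S only — synapomorphy for {B, S}.
Most parsimonious ingroup topology: (((B,S),R),G).
R and B share a more recent common ancestor with each other than either does with G, so G is the least closely related of the three.

G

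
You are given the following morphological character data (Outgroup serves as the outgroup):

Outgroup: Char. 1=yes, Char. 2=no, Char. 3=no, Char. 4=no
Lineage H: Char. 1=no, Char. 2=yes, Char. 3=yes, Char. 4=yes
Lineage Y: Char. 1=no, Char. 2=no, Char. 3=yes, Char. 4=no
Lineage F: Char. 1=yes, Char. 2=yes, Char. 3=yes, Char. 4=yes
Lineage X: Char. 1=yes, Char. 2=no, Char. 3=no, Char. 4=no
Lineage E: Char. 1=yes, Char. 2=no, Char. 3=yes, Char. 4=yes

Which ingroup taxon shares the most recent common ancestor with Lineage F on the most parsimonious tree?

Character polarity is set by the outgroup: the derived state is whichever differs from the outgroup's state, so for Char. 1 the derived state is 'no', and for the remaining characters it is 'yes'.
Char. 1 groups Lineage H and Lineage Y, which is incompatible with the clades supported by the remaining characters; treating it as convergent (homoplasy) costs fewer steps than any alternative tree.
Only Lineage F and Lineage H show the derived state 'yes' for Char. 2, supporting them as a clade.
Char. 3 (derived state 'yes') is shared by Lineage E, Lineage F, Lineage H, and Lineage Y — a synapomorphy uniting that clade.
Char. 4: derived state 'yes' in Lineage E, Lineage F, and Lineage H only — synapomorphy for {Lineage E, Lineage F, Lineage H}.
Most parsimonious ingroup topology: ((((Lineage H,Lineage F),Lineage E),Lineage Y),Lineage X).
Lineage F and Lineage H form a cherry on this tree, so they are sister taxa.

Lineage H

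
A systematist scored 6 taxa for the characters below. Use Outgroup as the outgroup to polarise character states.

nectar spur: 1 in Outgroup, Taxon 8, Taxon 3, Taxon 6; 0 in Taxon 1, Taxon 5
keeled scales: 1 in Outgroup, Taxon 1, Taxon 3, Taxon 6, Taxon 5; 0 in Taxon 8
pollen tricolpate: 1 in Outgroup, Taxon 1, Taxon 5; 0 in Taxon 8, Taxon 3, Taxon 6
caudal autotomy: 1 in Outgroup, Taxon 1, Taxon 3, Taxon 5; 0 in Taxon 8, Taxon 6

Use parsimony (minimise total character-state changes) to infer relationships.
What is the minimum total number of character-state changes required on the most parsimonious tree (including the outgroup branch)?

4

The outgroup has state '1' for every character, so '0' is the derived state throughout.
nectar spur (derived state '0') is shared by Taxon 1 and Taxon 5 — a synapomorphy uniting that clade.
keeled scales (derived state '0') is unique to Taxon 8 (autapomorphy; uninformative for grouping).
pollen tricolpate: derived state '0' in Taxon 3, Taxon 6, and Taxon 8 only — synapomorphy for {Taxon 3, Taxon 6, Taxon 8}.
Only Taxon 6 and Taxon 8 show the derived state '0' for caudal autotomy, supporting them as a clade.
Most parsimonious ingroup topology: (((Taxon 8,Taxon 6),Taxon 3),(Taxon 1,Taxon 5)).
Changes per character on this tree: nectar spur: 1; keeled scales: 1; pollen tricolpate: 1; caudal autotomy: 1.
Total = 4.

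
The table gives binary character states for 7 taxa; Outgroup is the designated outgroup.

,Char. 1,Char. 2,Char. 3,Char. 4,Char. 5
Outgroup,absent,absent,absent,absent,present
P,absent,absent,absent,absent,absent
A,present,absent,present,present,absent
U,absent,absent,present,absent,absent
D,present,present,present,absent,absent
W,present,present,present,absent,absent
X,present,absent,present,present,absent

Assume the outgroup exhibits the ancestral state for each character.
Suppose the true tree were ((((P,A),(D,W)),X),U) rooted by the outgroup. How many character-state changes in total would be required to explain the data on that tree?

8

Map each character onto ((((P,A),(D,W)),X),U) (rooted by Outgroup) and count the minimum state changes it requires (Fitch parsimony):
Char. 1: 2; Char. 2: 1; Char. 3: 2; Char. 4: 2; Char. 5: 1.
Total tree length = 8.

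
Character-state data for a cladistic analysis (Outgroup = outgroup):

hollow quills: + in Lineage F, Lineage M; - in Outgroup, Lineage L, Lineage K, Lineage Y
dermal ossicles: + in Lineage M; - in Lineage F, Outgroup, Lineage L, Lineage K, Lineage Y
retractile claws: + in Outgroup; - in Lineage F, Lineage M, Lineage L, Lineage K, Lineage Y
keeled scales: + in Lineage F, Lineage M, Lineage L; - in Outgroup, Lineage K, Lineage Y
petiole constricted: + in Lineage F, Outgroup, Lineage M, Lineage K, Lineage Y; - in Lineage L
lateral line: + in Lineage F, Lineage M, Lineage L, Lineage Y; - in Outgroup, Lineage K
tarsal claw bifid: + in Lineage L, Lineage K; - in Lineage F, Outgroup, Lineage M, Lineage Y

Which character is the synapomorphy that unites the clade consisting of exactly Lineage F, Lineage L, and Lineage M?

keeled scales

Character polarity is set by the outgroup: the derived state is whichever differs from the outgroup's state, so for retractile claws, petiole constricted the derived state is '-', and for the remaining characters it is '+'.
hollow quills (derived state '+') is shared by Lineage F and Lineage M — a synapomorphy uniting that clade.
dermal ossicles (derived state '+') is unique to Lineage M (autapomorphy; uninformative for grouping).
All ingroup taxa share the derived state '-' for retractile claws; it defines the ingroup but does not resolve relationships within it.
Only Lineage F, Lineage L, and Lineage M show the derived state '+' for keeled scales, supporting them as a clade.
petiole constricted (derived state '-') is unique to Lineage L (autapomorphy; uninformative for grouping).
Only Lineage F, Lineage L, Lineage M, and Lineage Y show the derived state '+' for lateral line, supporting them as a clade.
tarsal claw bifid (state '+') occurs in Lineage K and Lineage L but conflicts with the nesting implied by the other characters — most parsimoniously interpreted as homoplasy.
Most parsimonious ingroup topology: ((Lineage Y,((Lineage M,Lineage F),Lineage L)),Lineage K).
The clade {Lineage F, Lineage L, Lineage M} is supported by keeled scales: its derived state '+' occurs in exactly those taxa and in no other taxon (including the outgroup).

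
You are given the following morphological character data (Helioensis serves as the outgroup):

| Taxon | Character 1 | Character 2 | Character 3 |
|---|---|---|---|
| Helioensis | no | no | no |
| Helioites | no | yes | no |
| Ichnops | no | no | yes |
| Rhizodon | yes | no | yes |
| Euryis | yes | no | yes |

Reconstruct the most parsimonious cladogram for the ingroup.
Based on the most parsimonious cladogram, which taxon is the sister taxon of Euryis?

The outgroup has state 'no' for every character, so 'yes' is the derived state throughout.
Character 1: derived state 'yes' in Euryis and Rhizodon only — synapomorphy for {Euryis, Rhizodon}.
Character 2 (derived state 'yes') is unique to Helioites (autapomorphy; uninformative for grouping).
Character 3 (derived state 'yes') is shared by Euryis, Ichnops, and Rhizodon — a synapomorphy uniting that clade.
Most parsimonious ingroup topology: (Helioites,(Ichnops,(Rhizodon,Euryis))).
Euryis and Rhizodon form a cherry on this tree, so they are sister taxa.

Rhizodon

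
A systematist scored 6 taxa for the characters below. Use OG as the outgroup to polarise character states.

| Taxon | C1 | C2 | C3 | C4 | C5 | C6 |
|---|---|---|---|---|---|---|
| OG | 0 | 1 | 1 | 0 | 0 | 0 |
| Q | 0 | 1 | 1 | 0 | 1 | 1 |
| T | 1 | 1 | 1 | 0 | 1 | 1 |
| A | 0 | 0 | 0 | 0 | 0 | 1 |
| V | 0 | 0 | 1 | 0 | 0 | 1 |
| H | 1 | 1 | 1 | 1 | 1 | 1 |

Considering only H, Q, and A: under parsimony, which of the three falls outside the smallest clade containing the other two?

Character polarity is set by the outgroup: the derived state is whichever differs from the outgroup's state, so for C2, C3 the derived state is '0', and for the remaining characters it is '1'.
C1: derived state '1' in H and T only — synapomorphy for {H, T}.
C2: derived state '0' in A and V only — synapomorphy for {A, V}.
C3: derived state '0' in A only — an autapomorphy, so it tells us nothing about relationships among taxa.
C4 (derived state '1') is unique to H (autapomorphy; uninformative for grouping).
Only H, Q, and T show the derived state '1' for C5, supporting them as a clade.
C6 (derived state '1') is shared by all ingroup taxa — unites the whole ingroup.
Most parsimonious ingroup topology: ((Q,(T,H)),(A,V)).
H and Q share a more recent common ancestor with each other than either does with A, so A is the least closely related of the three.

A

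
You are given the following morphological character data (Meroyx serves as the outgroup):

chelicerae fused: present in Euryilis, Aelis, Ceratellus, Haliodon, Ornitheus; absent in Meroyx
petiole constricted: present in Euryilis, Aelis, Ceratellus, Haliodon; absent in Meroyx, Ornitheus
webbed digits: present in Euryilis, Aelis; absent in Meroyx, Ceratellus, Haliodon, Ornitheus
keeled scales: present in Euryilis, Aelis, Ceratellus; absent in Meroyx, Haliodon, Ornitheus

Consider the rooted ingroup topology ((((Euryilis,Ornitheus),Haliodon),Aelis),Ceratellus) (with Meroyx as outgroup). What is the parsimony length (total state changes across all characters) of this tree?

8

Map each character onto ((((Euryilis,Ornitheus),Haliodon),Aelis),Ceratellus) (rooted by Meroyx) and count the minimum state changes it requires (Fitch parsimony):
chelicerae fused: 1; petiole constricted: 2; webbed digits: 2; keeled scales: 3.
Total tree length = 8.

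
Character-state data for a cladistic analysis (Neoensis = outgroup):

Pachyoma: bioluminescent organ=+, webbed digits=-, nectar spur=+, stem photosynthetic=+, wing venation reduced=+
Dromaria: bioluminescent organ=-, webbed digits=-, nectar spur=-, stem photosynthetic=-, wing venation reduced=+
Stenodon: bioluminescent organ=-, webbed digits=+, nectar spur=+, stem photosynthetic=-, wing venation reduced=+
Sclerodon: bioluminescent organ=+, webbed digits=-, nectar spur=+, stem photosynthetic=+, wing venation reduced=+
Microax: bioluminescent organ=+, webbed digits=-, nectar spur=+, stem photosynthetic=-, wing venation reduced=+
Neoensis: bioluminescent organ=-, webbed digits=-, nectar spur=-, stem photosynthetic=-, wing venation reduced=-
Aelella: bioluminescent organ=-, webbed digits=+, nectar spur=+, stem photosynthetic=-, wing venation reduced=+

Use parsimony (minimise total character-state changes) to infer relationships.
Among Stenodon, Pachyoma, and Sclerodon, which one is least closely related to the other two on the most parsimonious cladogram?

The outgroup has state '-' for every character, so '+' is the derived state throughout.
bioluminescent organ (derived state '+') is shared by Microax, Pachyoma, and Sclerodon — a synapomorphy uniting that clade.
webbed digits (derived state '+') is shared by Aelella and Stenodon — a synapomorphy uniting that clade.
Only Aelella, Microax, Pachyoma, Sclerodon, and Stenodon show the derived state '+' for nectar spur, supporting them as a clade.
stem photosynthetic (derived state '+') is shared by Pachyoma and Sclerodon — a synapomorphy uniting that clade.
All ingroup taxa share the derived state '+' for wing venation reduced; it defines the ingroup but does not resolve relationships within it.
Most parsimonious ingroup topology: (((Aelella,Stenodon),(Microax,(Sclerodon,Pachyoma))),Dromaria).
Sclerodon and Pachyoma share a more recent common ancestor with each other than either does with Stenodon, so Stenodon is the least closely related of the three.

Stenodon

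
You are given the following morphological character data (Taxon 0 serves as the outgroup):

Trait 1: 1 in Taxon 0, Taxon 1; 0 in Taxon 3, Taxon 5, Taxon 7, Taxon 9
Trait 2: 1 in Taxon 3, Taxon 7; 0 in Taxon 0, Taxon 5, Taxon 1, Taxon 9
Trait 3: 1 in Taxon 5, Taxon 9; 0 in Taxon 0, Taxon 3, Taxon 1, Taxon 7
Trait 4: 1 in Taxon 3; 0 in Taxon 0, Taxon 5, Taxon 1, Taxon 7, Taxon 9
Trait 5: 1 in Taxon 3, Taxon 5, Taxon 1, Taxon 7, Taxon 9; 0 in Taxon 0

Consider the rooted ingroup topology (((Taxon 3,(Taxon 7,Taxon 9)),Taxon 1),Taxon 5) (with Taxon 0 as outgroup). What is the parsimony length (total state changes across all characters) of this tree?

8

Map each character onto (((Taxon 3,(Taxon 7,Taxon 9)),Taxon 1),Taxon 5) (rooted by Taxon 0) and count the minimum state changes it requires (Fitch parsimony):
Trait 1: 2; Trait 2: 2; Trait 3: 2; Trait 4: 1; Trait 5: 1.
Total tree length = 8.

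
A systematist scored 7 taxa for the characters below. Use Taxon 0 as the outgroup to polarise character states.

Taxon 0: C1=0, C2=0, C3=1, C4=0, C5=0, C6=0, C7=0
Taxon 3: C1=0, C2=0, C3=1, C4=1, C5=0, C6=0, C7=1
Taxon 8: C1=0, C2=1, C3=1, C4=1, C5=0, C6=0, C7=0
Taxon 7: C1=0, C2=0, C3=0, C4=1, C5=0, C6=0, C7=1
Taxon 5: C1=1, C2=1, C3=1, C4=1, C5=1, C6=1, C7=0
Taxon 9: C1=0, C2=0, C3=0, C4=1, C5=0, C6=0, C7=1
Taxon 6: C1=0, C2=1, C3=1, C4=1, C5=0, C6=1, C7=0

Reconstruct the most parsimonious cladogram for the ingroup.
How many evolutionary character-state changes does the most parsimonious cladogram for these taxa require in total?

7

Character polarity is set by the outgroup: the derived state is whichever differs from the outgroup's state, so for C3 the derived state is '0', and for the remaining characters it is '1'.
C1: derived state '1' in Taxon 5 only — an autapomorphy, so it tells us nothing about relationships among taxa.
C2: derived state '1' in Taxon 5, Taxon 6, and Taxon 8 only — synapomorphy for {Taxon 5, Taxon 6, Taxon 8}.
Only Taxon 7 and Taxon 9 show the derived state '0' for C3, supporting them as a clade.
All ingroup taxa share the derived state '1' for C4; it defines the ingroup but does not resolve relationships within it.
C5 (derived state '1') is unique to Taxon 5 (autapomorphy; uninformative for grouping).
Only Taxon 5 and Taxon 6 show the derived state '1' for C6, supporting them as a clade.
C7 (derived state '1') is shared by Taxon 3, Taxon 7, and Taxon 9 — a synapomorphy uniting that clade.
Most parsimonious ingroup topology: ((Taxon 3,(Taxon 7,Taxon 9)),(Taxon 8,(Taxon 5,Taxon 6))).
Changes per character on this tree: C1: 1; C2: 1; C3: 1; C4: 1; C5: 1; C6: 1; C7: 1.
Total = 7.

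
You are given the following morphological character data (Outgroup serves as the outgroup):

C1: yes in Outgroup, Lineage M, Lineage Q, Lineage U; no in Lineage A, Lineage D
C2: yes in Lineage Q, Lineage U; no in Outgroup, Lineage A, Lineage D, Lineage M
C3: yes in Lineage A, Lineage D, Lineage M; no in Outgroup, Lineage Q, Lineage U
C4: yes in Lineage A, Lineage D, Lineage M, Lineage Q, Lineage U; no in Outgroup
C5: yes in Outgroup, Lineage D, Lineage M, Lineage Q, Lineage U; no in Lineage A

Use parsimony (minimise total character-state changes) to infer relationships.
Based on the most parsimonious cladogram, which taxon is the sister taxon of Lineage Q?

Lineage U

Character polarity is set by the outgroup: the derived state is whichever differs from the outgroup's state, so for C1, C5 the derived state is 'no', and for the remaining characters it is 'yes'.
C1 (derived state 'no') is shared by Lineage A and Lineage D — a synapomorphy uniting that clade.
Only Lineage Q and Lineage U show the derived state 'yes' for C2, supporting them as a clade.
Only Lineage A, Lineage D, and Lineage M show the derived state 'yes' for C3, supporting them as a clade.
All ingroup taxa share the derived state 'yes' for C4; it defines the ingroup but does not resolve relationships within it.
C5: derived state 'no' in Lineage A only — an autapomorphy, so it tells us nothing about relationships among taxa.
Most parsimonious ingroup topology: (((Lineage A,Lineage D),Lineage M),(Lineage Q,Lineage U)).
Lineage Q and Lineage U form a cherry on this tree, so they are sister taxa.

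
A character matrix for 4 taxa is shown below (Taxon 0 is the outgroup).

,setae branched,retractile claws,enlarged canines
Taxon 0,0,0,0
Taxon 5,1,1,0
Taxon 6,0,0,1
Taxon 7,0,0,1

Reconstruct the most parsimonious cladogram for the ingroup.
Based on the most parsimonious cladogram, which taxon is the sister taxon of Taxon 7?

Taxon 6

The outgroup has state '0' for every character, so '1' is the derived state throughout.
setae branched (derived state '1') is unique to Taxon 5 (autapomorphy; uninformative for grouping).
retractile claws: derived state '1' in Taxon 5 only — an autapomorphy, so it tells us nothing about relationships among taxa.
enlarged canines: derived state '1' in Taxon 6 and Taxon 7 only — synapomorphy for {Taxon 6, Taxon 7}.
Most parsimonious ingroup topology: (Taxon 5,(Taxon 6,Taxon 7)).
Taxon 7 and Taxon 6 form a cherry on this tree, so they are sister taxa.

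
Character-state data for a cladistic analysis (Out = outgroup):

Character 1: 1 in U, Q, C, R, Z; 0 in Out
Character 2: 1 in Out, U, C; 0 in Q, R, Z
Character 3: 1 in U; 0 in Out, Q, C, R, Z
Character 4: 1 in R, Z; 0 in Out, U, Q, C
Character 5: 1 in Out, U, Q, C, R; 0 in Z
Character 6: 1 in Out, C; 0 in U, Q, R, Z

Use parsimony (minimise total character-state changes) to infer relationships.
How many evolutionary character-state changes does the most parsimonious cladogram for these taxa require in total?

Character polarity is set by the outgroup: the derived state is whichever differs from the outgroup's state, so for Character 2, Character 5, Character 6 the derived state is '0', and for the remaining characters it is '1'.
Character 1 (derived state '1') is shared by all ingroup taxa — unites the whole ingroup.
Only Q, R, and Z show the derived state '0' for Character 2, supporting them as a clade.
Character 3: derived state '1' in U only — an autapomorphy, so it tells us nothing about relationships among taxa.
Character 4 (derived state '1') is shared by R and Z — a synapomorphy uniting that clade.
Character 5 (derived state '0') is unique to Z (autapomorphy; uninformative for grouping).
Character 6 (derived state '0') is shared by Q, R, U, and Z — a synapomorphy uniting that clade.
Most parsimonious ingroup topology: ((U,(Q,(R,Z))),C).
Changes per character on this tree: Character 1: 1; Character 2: 1; Character 3: 1; Character 4: 1; Character 5: 1; Character 6: 1.
Total = 6.

6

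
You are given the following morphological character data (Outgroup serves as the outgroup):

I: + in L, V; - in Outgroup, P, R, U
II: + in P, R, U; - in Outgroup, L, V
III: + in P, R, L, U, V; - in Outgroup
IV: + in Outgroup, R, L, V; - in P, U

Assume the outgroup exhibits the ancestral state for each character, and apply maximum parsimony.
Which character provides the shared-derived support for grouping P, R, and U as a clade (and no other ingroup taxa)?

II

Character polarity is set by the outgroup: the derived state is whichever differs from the outgroup's state, so for IV the derived state is '-', and for the remaining characters it is '+'.
Only L and V show the derived state '+' for I, supporting them as a clade.
Only P, R, and U show the derived state '+' for II, supporting them as a clade.
III (derived state '+') is shared by all ingroup taxa — unites the whole ingroup.
Only P and U show the derived state '-' for IV, supporting them as a clade.
Most parsimonious ingroup topology: (((P,U),R),(L,V)).
The clade {P, R, U} is supported by II: its derived state '+' occurs in exactly those taxa and in no other taxon (including the outgroup).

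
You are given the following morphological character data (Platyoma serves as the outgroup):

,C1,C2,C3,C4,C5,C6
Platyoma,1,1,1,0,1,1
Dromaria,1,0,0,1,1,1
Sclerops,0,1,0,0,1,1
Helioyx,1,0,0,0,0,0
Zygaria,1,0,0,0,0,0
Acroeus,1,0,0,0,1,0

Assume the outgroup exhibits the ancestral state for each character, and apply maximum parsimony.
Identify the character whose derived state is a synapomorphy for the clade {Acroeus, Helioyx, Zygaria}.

Character polarity is set by the outgroup: the derived state is whichever differs from the outgroup's state, so for C1, C2, C3, C5, C6 the derived state is '0', and for the remaining characters it is '1'.
C1 (derived state '0') is unique to Sclerops (autapomorphy; uninformative for grouping).
C2 (derived state '0') is shared by Acroeus, Dromaria, Helioyx, and Zygaria — a synapomorphy uniting that clade.
All ingroup taxa share the derived state '0' for C3; it defines the ingroup but does not resolve relationships within it.
C4 (derived state '1') is unique to Dromaria (autapomorphy; uninformative for grouping).
C5: derived state '0' in Helioyx and Zygaria only — synapomorphy for {Helioyx, Zygaria}.
Only Acroeus, Helioyx, and Zygaria show the derived state '0' for C6, supporting them as a clade.
Most parsimonious ingroup topology: ((Dromaria,((Helioyx,Zygaria),Acroeus)),Sclerops).
The clade {Acroeus, Helioyx, Zygaria} is supported by C6: its derived state '0' occurs in exactly those taxa and in no other taxon (including the outgroup).

C6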